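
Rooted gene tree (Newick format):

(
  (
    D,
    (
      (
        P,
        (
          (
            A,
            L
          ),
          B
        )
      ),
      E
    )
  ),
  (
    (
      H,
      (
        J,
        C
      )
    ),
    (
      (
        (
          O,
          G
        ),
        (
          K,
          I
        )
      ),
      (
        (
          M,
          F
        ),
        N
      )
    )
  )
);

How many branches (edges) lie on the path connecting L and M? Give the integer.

11

The MRCA of L and M is the root of the tree.
From L up to that node: 6 branches. From M up to the same node: 5 branches. Total: 6 + 5 = 11.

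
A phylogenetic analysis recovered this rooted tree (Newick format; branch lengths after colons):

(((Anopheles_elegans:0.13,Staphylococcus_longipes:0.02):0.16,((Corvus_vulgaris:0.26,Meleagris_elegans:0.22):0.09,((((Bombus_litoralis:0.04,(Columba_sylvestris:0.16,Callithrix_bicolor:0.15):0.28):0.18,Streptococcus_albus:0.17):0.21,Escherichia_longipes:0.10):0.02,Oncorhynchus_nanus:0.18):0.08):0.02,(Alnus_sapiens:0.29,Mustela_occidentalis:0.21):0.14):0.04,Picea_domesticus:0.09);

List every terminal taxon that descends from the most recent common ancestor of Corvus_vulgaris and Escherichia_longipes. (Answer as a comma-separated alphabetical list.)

Tracing Corvus_vulgaris: it sits inside (Corvus_vulgaris,Meleagris_elegans).
Tracing Escherichia_longipes: it sits inside (((Bombus_litoralis,(Columba_sylvestris,Callithrix_bicolor)),Streptococcus_albus),Escherichia_longipes).
The smallest clade enclosing both is ((Corvus_vulgaris,Meleagris_elegans),((((Bombus_litoralis,(Columba_sylvestris,Callithrix_bicolor)),Streptococcus_albus),Escherichia_longipes),Oncorhynchus_nanus)); the answer is its 8 terminal taxa in alphabetical order.

Bombus_litoralis, Callithrix_bicolor, Columba_sylvestris, Corvus_vulgaris, Escherichia_longipes, Meleagris_elegans, Oncorhynchus_nanus, Streptococcus_albus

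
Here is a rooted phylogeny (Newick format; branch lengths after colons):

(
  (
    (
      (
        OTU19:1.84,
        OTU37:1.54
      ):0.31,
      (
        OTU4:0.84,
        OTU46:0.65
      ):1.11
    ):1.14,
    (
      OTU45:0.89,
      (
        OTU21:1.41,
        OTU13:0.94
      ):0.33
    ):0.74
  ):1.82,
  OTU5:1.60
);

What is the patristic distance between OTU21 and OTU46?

The path runs OTU21 → … → MRCA → … → OTU46; the MRCA is the node subtending (((OTU19,OTU37),(OTU4,OTU46)),(OTU45,(OTU21,OTU13))).
Branch lengths along that path: 1.41 + 0.33 + 0.74 + 1.14 + 1.11 + 0.65 = 5.38.

5.38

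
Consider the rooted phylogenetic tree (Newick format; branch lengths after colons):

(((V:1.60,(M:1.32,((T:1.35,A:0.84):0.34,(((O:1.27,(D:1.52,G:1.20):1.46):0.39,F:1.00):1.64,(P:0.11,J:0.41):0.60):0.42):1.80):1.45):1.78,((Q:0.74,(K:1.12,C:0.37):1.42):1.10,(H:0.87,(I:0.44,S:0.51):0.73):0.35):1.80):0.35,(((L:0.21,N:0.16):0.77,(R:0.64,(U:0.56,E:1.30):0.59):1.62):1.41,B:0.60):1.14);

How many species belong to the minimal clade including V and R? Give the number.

22

The MRCA of V and R is the root, so the clade is the entire tree.
That clade contains 22 terminal taxa: A, B, C, D, E, F, G, H, I, J, K, L, M, N, O, P, Q, R, S, T, U, V.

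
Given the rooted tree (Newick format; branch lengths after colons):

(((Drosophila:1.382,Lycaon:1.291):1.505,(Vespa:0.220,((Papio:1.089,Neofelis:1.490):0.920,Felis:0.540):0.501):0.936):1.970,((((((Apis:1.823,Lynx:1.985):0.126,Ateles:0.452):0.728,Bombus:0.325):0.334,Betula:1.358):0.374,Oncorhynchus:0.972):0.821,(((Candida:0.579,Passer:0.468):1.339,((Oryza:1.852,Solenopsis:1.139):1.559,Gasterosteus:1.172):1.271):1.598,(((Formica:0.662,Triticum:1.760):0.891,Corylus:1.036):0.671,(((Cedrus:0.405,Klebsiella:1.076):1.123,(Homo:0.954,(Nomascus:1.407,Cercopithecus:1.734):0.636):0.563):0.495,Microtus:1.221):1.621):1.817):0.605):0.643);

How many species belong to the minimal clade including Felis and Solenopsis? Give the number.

26

The MRCA of Felis and Solenopsis is the root, so the clade is the entire tree.
That clade contains 26 terminal taxa: Apis, Ateles, Betula, Bombus, Candida, Cedrus, Cercopithecus, Corylus, Drosophila, Felis, Formica, Gasterosteus, Homo, Klebsiella, Lycaon, Lynx, Microtus, Neofelis, Nomascus, Oncorhynchus, Oryza, Papio, Passer, Solenopsis, Triticum, Vespa.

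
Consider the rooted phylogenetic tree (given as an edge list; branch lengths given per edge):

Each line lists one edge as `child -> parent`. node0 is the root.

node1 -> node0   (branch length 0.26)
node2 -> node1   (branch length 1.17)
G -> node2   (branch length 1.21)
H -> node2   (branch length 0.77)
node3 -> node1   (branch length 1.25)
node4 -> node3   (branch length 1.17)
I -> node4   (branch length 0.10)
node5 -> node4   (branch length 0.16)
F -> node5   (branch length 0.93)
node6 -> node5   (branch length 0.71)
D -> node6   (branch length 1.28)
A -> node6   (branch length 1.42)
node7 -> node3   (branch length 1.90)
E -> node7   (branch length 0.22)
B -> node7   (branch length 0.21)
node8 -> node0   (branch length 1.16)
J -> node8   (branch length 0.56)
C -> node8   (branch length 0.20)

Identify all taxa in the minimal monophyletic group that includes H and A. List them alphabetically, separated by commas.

Tracing H: it sits inside (G,H).
Tracing A: it sits inside (D,A).
The smallest clade enclosing both is ((G,H),((I,(F,(D,A))),(E,B))); the answer is its 8 terminal taxa in alphabetical order.

A, B, D, E, F, G, H, I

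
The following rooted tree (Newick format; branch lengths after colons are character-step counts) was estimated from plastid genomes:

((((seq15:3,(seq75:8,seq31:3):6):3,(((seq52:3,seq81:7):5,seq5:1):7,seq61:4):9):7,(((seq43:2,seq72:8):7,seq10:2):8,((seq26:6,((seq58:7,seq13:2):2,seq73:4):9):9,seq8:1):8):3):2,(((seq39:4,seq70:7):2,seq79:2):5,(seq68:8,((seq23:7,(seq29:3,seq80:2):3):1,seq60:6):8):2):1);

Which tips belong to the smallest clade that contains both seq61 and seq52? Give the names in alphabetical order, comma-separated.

seq5, seq52, seq61, seq81

Tracing seq61: it sits inside (((seq52,seq81),seq5),seq61).
Tracing seq52: it sits inside (seq52,seq81).
The smallest clade enclosing both is (((seq52,seq81),seq5),seq61); the answer is its 4 terminal taxa in alphabetical order.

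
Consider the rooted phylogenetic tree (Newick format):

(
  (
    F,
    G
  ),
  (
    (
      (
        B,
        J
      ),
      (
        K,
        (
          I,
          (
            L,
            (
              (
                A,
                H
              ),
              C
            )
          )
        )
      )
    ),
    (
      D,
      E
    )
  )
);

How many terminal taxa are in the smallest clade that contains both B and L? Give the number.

8

The MRCA of B and L is the node subtending ((B,J),(K,(I,(L,((A,H),C))))).
That clade contains 8 terminal taxa: A, B, C, H, I, J, K, L.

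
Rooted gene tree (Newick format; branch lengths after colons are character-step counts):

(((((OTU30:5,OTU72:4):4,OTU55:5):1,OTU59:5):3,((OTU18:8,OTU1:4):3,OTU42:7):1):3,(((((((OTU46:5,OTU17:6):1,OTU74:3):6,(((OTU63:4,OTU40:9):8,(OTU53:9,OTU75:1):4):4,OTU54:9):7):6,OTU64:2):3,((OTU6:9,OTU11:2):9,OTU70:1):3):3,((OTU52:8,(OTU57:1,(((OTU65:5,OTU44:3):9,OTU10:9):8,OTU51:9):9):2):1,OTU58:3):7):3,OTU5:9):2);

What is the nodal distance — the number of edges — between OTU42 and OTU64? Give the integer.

The MRCA of OTU42 and OTU64 is the root of the tree.
From OTU42 up to that node: 3 branches. From OTU64 up to the same node: 5 branches. Total: 3 + 5 = 8.

8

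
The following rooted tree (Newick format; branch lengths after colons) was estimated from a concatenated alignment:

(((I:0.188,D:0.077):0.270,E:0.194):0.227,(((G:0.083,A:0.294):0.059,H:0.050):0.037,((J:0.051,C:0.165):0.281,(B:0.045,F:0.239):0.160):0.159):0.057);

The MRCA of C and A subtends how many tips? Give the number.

7

The MRCA of C and A is the node subtending (((G,A),H),((J,C),(B,F))).
That clade contains 7 terminal taxa: A, B, C, F, G, H, J.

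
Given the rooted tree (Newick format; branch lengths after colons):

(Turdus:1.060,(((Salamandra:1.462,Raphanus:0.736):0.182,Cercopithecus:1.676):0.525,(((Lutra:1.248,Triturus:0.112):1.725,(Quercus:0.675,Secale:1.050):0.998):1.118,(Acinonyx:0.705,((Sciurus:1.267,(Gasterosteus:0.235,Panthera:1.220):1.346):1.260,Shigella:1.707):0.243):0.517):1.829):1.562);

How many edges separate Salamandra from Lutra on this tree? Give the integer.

7

The MRCA of Salamandra and Lutra is the node subtending (((Salamandra,Raphanus),Cercopithecus),(((Lutra,Triturus),(Quercus,Secale)),(Acinonyx,((Sciurus,(Gasterosteus,Panthera)),Shigella)))).
From Salamandra up to that node: 3 branches. From Lutra up to the same node: 4 branches. Total: 3 + 4 = 7.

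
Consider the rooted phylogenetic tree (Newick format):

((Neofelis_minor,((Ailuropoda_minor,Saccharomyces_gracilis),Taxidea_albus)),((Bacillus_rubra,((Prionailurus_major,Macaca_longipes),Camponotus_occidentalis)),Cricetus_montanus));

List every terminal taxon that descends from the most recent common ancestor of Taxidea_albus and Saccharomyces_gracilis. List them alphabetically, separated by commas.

Ailuropoda_minor, Saccharomyces_gracilis, Taxidea_albus

Tracing Taxidea_albus: it sits inside ((Ailuropoda_minor,Saccharomyces_gracilis),Taxidea_albus).
Tracing Saccharomyces_gracilis: it sits inside (Ailuropoda_minor,Saccharomyces_gracilis).
The smallest clade enclosing both is ((Ailuropoda_minor,Saccharomyces_gracilis),Taxidea_albus); the answer is its 3 terminal taxa in alphabetical order.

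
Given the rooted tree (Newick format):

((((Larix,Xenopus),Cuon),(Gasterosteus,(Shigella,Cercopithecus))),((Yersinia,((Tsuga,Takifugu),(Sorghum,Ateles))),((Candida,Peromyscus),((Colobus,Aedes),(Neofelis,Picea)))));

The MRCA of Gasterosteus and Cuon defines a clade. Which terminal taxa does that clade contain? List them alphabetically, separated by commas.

Cercopithecus, Cuon, Gasterosteus, Larix, Shigella, Xenopus

Tracing Gasterosteus: it sits inside (Gasterosteus,(Shigella,Cercopithecus)).
Tracing Cuon: it sits inside ((Larix,Xenopus),Cuon).
The smallest clade enclosing both is (((Larix,Xenopus),Cuon),(Gasterosteus,(Shigella,Cercopithecus))); the answer is its 6 terminal taxa in alphabetical order.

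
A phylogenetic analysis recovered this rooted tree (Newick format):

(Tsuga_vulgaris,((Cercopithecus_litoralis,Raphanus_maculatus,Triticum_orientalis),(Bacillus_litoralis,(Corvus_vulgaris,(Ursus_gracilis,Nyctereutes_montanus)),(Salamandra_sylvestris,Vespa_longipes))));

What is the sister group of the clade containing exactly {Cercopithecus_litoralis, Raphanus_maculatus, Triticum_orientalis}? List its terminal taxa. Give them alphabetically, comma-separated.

The clade containing exactly {Cercopithecus_litoralis, Raphanus_maculatus, Triticum_orientalis} attaches to the tree at the node subtending ((Cercopithecus_litoralis,Raphanus_maculatus,Triticum_orientalis),(Bacillus_litoralis,(Corvus_vulgaris,(Ursus_gracilis,Nyctereutes_montanus)),(Salamandra_sylvestris,Vespa_longipes))).
The other lineage descending from that same node — the sister group — is (Bacillus_litoralis,(Corvus_vulgaris,(Ursus_gracilis,Nyctereutes_montanus)),(Salamandra_sylvestris,Vespa_longipes)); its 6 tips in alphabetical order are the answer.

Bacillus_litoralis, Corvus_vulgaris, Nyctereutes_montanus, Salamandra_sylvestris, Ursus_gracilis, Vespa_longipes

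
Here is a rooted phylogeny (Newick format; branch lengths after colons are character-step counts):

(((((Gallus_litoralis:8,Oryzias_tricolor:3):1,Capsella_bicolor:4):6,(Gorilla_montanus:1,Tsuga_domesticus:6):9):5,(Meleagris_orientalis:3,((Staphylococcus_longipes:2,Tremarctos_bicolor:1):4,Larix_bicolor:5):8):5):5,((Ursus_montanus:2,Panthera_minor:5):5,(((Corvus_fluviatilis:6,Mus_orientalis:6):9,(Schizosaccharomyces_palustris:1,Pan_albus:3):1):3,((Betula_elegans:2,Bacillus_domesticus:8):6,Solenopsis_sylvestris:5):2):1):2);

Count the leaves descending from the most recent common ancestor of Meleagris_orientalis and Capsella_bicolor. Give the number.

9

The MRCA of Meleagris_orientalis and Capsella_bicolor is the node subtending ((((Gallus_litoralis,Oryzias_tricolor),Capsella_bicolor),(Gorilla_montanus,Tsuga_domesticus)),(Meleagris_orientalis,((Staphylococcus_longipes,Tremarctos_bicolor),Larix_bicolor))).
That clade contains 9 terminal taxa: Capsella_bicolor, Gallus_litoralis, Gorilla_montanus, Larix_bicolor, Meleagris_orientalis, Oryzias_tricolor, Staphylococcus_longipes, Tremarctos_bicolor, Tsuga_domesticus.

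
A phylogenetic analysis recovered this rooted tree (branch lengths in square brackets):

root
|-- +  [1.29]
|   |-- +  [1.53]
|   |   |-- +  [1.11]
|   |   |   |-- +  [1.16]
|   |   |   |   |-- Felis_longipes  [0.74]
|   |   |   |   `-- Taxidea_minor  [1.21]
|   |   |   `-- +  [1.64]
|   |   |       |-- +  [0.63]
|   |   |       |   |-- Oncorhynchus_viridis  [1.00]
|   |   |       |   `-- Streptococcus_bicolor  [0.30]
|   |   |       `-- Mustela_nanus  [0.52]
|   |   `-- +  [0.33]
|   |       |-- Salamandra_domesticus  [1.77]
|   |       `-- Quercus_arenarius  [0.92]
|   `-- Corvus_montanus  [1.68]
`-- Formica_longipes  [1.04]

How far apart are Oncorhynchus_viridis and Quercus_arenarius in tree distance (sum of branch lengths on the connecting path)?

5.63

The path runs Oncorhynchus_viridis → … → MRCA → … → Quercus_arenarius; the MRCA is the node subtending (((Felis_longipes,Taxidea_minor),((Oncorhynchus_viridis,Streptococcus_bicolor),Mustela_nanus)),(Salamandra_domesticus,Quercus_arenarius)).
Branch lengths along that path: 1.00 + 0.63 + 1.64 + 1.11 + 0.33 + 0.92 = 5.63.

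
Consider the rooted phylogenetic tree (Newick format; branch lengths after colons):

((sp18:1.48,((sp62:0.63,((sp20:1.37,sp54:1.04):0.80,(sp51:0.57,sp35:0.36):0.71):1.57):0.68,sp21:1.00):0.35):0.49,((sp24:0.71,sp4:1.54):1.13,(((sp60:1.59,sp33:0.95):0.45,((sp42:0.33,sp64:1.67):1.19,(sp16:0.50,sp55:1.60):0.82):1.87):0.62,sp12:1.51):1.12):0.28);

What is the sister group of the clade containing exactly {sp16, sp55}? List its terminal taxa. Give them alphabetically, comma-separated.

The clade containing exactly {sp16, sp55} attaches to the tree at the node subtending ((sp42,sp64),(sp16,sp55)).
The other lineage descending from that same node — the sister group — is (sp42,sp64); its 2 tips in alphabetical order are the answer.

sp42, sp64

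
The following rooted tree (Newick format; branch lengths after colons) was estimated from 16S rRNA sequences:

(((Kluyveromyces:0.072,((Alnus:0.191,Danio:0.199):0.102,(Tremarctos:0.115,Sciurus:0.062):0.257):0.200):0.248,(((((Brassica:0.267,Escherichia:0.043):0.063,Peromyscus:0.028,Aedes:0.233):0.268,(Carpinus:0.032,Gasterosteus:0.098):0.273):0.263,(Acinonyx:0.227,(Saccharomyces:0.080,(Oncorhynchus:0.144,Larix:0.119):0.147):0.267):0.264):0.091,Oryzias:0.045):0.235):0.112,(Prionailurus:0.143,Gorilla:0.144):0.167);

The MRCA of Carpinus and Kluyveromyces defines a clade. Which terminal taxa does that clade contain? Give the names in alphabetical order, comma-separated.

Acinonyx, Aedes, Alnus, Brassica, Carpinus, Danio, Escherichia, Gasterosteus, Kluyveromyces, Larix, Oncorhynchus, Oryzias, Peromyscus, Saccharomyces, Sciurus, Tremarctos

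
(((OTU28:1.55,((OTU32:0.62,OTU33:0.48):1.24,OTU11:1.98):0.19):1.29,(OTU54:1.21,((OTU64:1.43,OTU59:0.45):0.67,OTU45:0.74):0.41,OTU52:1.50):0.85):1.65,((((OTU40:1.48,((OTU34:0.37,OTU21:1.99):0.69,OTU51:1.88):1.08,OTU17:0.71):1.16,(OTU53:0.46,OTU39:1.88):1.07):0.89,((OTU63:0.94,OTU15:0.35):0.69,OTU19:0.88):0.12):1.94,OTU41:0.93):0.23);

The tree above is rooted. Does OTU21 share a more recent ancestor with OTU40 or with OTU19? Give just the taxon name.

OTU40

The MRCA of OTU21 and OTU40 subtends (OTU40,((OTU34,OTU21),OTU51),OTU17) (5 taxa).
The MRCA of OTU21 and OTU19 subtends (((OTU40,((OTU34,OTU21),OTU51),OTU17),(OTU53,OTU39)),((OTU63,OTU15),OTU19)) (10 taxa).
The first is nested inside the second, so OTU21 shares a more recent common ancestor with OTU40.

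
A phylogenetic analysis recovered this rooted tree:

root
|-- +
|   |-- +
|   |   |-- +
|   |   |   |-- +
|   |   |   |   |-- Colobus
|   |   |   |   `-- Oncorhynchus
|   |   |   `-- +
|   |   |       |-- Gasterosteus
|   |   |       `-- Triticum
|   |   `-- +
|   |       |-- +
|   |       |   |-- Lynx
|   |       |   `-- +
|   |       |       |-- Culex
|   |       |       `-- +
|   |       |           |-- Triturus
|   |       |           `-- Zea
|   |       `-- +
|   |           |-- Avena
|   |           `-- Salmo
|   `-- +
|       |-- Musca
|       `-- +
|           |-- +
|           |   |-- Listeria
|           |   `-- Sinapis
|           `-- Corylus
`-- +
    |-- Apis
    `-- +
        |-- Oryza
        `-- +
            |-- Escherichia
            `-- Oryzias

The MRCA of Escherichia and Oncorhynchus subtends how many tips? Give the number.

18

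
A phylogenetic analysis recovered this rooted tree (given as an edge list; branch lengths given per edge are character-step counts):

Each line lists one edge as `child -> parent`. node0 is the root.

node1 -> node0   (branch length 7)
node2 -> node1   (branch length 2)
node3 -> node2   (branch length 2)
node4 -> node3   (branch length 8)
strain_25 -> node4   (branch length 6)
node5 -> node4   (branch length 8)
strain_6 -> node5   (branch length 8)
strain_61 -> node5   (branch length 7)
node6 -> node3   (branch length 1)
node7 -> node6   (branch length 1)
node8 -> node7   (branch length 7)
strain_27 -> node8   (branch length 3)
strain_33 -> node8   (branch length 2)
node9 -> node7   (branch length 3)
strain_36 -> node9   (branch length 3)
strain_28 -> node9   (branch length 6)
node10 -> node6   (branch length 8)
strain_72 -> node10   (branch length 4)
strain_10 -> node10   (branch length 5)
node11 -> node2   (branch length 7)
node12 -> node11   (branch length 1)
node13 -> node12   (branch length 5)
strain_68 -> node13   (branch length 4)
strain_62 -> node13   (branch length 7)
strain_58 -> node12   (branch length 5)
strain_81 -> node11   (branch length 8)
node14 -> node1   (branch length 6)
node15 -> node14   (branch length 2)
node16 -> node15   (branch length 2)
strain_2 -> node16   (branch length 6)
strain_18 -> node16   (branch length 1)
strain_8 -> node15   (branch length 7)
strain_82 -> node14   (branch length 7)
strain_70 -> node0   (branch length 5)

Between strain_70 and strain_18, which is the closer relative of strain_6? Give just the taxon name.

strain_18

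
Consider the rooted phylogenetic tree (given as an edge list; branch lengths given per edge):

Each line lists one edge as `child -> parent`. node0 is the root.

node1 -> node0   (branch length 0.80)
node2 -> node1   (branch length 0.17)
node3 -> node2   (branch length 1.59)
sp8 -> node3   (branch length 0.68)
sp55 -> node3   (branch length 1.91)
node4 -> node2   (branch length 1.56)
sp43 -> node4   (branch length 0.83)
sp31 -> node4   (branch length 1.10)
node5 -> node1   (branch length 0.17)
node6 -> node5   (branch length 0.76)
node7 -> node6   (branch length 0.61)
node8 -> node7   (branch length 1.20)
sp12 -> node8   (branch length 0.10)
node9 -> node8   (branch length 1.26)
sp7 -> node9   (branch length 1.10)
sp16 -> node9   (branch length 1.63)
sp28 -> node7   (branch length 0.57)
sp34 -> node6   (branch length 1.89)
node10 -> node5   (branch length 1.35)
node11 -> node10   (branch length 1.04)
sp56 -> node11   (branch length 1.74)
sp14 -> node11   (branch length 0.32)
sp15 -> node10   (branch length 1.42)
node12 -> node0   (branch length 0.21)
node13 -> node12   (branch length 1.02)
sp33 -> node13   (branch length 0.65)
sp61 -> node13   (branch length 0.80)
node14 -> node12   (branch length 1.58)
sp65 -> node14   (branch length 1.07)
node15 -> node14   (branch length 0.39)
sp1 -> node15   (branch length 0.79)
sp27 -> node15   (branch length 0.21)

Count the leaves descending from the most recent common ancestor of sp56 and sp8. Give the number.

12

The MRCA of sp56 and sp8 is the node subtending (((sp8,sp55),(sp43,sp31)),((((sp12,(sp7,sp16)),sp28),sp34),((sp56,sp14),sp15))).
That clade contains 12 terminal taxa: sp12, sp14, sp15, sp16, sp28, sp31, sp34, sp43, sp55, sp56, sp7, sp8.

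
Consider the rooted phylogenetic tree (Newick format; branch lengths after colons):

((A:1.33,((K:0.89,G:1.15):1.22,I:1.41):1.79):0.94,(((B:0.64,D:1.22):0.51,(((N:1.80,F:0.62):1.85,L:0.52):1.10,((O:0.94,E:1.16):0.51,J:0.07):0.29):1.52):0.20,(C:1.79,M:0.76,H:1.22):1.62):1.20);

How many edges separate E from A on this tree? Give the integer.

8

The MRCA of E and A is the root of the tree.
From E up to that node: 6 branches. From A up to the same node: 2 branches. Total: 6 + 2 = 8.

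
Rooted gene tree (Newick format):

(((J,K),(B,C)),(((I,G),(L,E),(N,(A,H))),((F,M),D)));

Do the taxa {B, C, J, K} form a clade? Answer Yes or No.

The most recent common ancestor of these taxa subtends ((J,K),(B,C)).
That clade has exactly 4 tips — every listed taxon and nothing else — so the group is monophyletic.

Yes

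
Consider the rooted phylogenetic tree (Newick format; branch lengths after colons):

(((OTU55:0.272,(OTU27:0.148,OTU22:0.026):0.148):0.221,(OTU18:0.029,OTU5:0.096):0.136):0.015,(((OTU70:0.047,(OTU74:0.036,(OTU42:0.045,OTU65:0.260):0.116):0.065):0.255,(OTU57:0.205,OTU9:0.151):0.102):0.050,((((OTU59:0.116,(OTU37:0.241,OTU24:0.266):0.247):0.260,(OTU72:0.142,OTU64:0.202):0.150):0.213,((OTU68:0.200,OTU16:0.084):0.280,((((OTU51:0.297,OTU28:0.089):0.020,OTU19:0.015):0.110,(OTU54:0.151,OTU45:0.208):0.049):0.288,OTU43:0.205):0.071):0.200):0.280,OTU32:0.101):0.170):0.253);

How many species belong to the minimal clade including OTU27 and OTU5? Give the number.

5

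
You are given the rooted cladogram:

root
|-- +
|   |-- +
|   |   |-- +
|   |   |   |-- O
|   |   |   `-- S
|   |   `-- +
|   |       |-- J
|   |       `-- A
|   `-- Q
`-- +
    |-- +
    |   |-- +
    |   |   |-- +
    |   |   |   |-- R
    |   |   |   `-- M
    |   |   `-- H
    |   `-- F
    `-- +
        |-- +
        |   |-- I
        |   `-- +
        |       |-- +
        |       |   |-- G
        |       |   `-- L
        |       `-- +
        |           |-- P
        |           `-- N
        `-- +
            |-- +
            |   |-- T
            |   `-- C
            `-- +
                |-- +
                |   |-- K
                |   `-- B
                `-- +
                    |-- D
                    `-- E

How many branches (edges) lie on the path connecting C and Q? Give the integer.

7

The MRCA of C and Q is the root of the tree.
From C up to that node: 5 branches. From Q up to the same node: 2 branches. Total: 5 + 2 = 7.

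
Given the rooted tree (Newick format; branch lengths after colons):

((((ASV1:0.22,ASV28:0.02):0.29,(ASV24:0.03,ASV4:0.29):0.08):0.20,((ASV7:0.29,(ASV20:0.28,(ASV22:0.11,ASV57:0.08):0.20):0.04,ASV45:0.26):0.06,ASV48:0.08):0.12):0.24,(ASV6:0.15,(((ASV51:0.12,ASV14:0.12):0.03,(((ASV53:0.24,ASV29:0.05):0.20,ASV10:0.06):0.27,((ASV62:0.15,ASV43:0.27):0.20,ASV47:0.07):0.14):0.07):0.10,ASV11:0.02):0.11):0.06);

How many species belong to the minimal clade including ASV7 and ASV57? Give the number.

5

The MRCA of ASV7 and ASV57 is the node subtending (ASV7,(ASV20,(ASV22,ASV57)),ASV45).
That clade contains 5 terminal taxa: ASV20, ASV22, ASV45, ASV57, ASV7.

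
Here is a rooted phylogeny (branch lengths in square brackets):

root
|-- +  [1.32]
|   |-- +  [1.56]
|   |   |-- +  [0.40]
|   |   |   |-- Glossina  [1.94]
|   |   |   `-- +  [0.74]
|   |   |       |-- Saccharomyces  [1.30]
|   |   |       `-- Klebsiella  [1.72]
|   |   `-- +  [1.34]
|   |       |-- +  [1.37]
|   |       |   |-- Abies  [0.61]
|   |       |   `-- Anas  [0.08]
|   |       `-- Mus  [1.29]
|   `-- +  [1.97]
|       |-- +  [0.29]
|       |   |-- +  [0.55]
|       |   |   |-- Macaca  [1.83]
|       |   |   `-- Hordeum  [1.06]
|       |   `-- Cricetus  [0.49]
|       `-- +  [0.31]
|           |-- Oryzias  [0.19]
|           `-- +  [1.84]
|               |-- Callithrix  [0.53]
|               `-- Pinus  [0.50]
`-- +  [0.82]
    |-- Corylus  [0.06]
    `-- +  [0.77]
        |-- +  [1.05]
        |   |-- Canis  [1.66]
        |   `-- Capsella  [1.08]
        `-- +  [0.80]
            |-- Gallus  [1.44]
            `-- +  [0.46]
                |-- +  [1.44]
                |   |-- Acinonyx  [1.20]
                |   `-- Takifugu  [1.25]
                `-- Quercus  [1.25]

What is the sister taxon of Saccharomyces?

Klebsiella

Saccharomyces attaches to the tree at the node subtending (Saccharomyces,Klebsiella).
The other lineage descending from that same node — the sister group — is the single tip Klebsiella.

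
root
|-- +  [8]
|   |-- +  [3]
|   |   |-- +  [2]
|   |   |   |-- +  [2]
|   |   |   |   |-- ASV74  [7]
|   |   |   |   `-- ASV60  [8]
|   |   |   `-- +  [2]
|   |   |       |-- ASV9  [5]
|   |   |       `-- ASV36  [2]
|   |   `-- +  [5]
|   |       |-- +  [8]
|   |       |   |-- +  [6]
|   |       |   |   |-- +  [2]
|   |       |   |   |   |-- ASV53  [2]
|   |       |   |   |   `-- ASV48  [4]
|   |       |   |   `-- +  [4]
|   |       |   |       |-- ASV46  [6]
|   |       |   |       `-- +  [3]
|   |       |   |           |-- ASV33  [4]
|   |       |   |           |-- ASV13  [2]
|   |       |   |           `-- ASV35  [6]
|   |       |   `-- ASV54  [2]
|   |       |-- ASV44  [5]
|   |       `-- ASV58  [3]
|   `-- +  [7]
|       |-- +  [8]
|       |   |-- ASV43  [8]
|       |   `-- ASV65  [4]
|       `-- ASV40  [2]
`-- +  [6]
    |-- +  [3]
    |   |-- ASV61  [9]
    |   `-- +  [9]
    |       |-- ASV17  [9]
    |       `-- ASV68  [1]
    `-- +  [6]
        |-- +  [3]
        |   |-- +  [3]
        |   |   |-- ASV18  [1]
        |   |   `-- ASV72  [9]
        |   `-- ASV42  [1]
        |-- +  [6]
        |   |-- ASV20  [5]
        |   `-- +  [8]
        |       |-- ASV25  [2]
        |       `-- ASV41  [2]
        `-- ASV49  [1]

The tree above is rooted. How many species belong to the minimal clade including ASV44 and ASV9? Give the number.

The MRCA of ASV44 and ASV9 is the node subtending (((ASV74,ASV60),(ASV9,ASV36)),((((ASV53,ASV48),(ASV46,(ASV33,ASV13,ASV35))),ASV54),ASV44,ASV58)).
That clade contains 13 terminal taxa: ASV13, ASV33, ASV35, ASV36, ASV44, ASV46, ASV48, ASV53, ASV54, ASV58, ASV60, ASV74, ASV9.

13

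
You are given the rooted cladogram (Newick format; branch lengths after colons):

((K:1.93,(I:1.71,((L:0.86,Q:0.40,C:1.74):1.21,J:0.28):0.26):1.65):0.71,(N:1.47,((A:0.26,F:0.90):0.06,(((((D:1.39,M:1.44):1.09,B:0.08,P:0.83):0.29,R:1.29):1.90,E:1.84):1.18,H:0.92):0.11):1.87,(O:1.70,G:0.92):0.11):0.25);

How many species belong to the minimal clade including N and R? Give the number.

The MRCA of N and R is the node subtending (N,((A,F),(((((D,M),B,P),R),E),H)),(O,G)).
That clade contains 12 terminal taxa: A, B, D, E, F, G, H, M, N, O, P, R.

12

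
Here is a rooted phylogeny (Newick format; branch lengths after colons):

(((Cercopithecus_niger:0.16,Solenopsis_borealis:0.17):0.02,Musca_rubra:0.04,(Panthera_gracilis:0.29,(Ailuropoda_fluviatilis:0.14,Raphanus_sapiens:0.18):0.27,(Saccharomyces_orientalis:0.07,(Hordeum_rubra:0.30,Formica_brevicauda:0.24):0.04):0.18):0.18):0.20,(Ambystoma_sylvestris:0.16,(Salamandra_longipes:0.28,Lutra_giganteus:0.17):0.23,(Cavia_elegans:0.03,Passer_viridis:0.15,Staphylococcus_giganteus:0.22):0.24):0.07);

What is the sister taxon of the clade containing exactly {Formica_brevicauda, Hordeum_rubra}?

Saccharomyces_orientalis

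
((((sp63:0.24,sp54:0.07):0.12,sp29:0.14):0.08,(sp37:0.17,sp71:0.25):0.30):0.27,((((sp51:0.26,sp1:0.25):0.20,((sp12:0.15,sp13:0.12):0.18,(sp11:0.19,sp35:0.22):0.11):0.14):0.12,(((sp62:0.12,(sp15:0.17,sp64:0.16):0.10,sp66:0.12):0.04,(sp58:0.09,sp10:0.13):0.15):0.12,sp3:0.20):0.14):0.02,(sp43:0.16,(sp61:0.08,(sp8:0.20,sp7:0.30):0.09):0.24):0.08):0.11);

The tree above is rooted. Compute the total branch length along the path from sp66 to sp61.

0.84

The path runs sp66 → … → MRCA → … → sp61; the MRCA is the node subtending ((((sp51,sp1),((sp12,sp13),(sp11,sp35))),(((sp62,(sp15,sp64),sp66),(sp58,sp10)),sp3)),(sp43,(sp61,(sp8,sp7)))).
Branch lengths along that path: 0.12 + 0.04 + 0.12 + 0.14 + 0.02 + 0.08 + 0.24 + 0.08 = 0.84.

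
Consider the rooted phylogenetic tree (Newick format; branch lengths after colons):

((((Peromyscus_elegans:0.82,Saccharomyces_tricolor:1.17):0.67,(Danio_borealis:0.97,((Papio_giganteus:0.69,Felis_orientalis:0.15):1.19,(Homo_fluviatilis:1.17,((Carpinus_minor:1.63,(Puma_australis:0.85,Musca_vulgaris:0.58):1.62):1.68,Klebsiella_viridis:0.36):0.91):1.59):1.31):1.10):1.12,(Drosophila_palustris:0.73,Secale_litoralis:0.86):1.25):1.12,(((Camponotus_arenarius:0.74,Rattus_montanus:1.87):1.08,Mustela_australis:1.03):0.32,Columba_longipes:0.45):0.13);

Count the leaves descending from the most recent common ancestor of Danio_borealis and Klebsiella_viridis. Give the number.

8

The MRCA of Danio_borealis and Klebsiella_viridis is the node subtending (Danio_borealis,((Papio_giganteus,Felis_orientalis),(Homo_fluviatilis,((Carpinus_minor,(Puma_australis,Musca_vulgaris)),Klebsiella_viridis)))).
That clade contains 8 terminal taxa: Carpinus_minor, Danio_borealis, Felis_orientalis, Homo_fluviatilis, Klebsiella_viridis, Musca_vulgaris, Papio_giganteus, Puma_australis.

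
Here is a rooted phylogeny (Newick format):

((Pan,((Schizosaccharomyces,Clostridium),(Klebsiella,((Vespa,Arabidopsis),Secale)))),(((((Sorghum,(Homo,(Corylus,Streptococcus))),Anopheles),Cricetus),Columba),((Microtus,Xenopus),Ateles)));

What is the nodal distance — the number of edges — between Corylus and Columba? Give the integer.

7

The MRCA of Corylus and Columba is the node subtending ((((Sorghum,(Homo,(Corylus,Streptococcus))),Anopheles),Cricetus),Columba).
From Corylus up to that node: 6 branches. From Columba up to the same node: 1 branch. Total: 6 + 1 = 7.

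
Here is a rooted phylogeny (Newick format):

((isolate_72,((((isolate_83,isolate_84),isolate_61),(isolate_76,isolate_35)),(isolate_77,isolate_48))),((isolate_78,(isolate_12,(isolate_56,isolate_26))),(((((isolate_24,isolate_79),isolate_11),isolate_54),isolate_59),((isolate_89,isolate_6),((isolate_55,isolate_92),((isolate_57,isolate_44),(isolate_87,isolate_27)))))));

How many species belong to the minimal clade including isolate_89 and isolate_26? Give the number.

17

The MRCA of isolate_89 and isolate_26 is the node subtending ((isolate_78,(isolate_12,(isolate_56,isolate_26))),(((((isolate_24,isolate_79),isolate_11),isolate_54),isolate_59),((isolate_89,isolate_6),((isolate_55,isolate_92),((isolate_57,isolate_44),(isolate_87,isolate_27)))))).
That clade contains 17 terminal taxa: isolate_11, isolate_12, isolate_24, isolate_26, isolate_27, isolate_44, isolate_54, isolate_55, isolate_56, isolate_57, isolate_59, isolate_6, isolate_78, isolate_79, isolate_87, isolate_89, isolate_92.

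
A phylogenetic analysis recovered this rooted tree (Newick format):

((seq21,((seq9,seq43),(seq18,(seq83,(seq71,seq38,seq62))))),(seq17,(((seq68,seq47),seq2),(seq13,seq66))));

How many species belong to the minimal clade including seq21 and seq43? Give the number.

The MRCA of seq21 and seq43 is the node subtending (seq21,((seq9,seq43),(seq18,(seq83,(seq71,seq38,seq62))))).
That clade contains 8 terminal taxa: seq18, seq21, seq38, seq43, seq62, seq71, seq83, seq9.

8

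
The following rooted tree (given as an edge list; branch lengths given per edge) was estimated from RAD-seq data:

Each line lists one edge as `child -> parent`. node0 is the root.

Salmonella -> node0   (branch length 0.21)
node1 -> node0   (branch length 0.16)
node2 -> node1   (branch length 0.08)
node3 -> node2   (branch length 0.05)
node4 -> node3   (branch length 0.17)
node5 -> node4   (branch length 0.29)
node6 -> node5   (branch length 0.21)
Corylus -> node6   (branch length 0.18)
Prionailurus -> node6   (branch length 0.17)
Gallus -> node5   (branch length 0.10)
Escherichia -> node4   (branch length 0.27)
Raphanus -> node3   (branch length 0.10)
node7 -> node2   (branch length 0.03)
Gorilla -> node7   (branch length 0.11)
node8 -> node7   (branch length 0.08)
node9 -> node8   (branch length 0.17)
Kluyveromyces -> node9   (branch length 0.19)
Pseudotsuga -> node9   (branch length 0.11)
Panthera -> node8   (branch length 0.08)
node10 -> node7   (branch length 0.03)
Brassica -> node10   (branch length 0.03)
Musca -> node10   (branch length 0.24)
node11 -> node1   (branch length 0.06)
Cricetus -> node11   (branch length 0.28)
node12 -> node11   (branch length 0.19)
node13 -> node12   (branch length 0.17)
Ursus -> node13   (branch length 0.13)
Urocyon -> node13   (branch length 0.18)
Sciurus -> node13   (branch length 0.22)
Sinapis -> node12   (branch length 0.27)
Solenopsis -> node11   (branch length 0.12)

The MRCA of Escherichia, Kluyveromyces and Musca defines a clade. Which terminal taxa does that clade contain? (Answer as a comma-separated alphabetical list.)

Tracing Escherichia: it sits inside (((Corylus,Prionailurus),Gallus),Escherichia).
Tracing Kluyveromyces: it sits inside (Kluyveromyces,Pseudotsuga).
Tracing Musca: it sits inside (Brassica,Musca).
The smallest clade enclosing all 3 is (((((Corylus,Prionailurus),Gallus),Escherichia),Raphanus),(Gorilla,((Kluyveromyces,Pseudotsuga),Panthera),(Brassica,Musca))); the answer is its 11 terminal taxa in alphabetical order.

Brassica, Corylus, Escherichia, Gallus, Gorilla, Kluyveromyces, Musca, Panthera, Prionailurus, Pseudotsuga, Raphanus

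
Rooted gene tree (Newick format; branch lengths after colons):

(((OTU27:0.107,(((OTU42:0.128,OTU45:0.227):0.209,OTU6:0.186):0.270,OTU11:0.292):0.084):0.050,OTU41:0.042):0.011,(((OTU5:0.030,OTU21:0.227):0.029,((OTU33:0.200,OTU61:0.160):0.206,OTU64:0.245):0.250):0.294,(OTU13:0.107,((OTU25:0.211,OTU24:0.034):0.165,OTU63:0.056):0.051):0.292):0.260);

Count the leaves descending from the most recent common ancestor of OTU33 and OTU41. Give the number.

15

The MRCA of OTU33 and OTU41 is the root, so the clade is the entire tree.
That clade contains 15 terminal taxa: OTU11, OTU13, OTU21, OTU24, OTU25, OTU27, OTU33, OTU41, OTU42, OTU45, OTU5, OTU6, OTU61, OTU63, OTU64.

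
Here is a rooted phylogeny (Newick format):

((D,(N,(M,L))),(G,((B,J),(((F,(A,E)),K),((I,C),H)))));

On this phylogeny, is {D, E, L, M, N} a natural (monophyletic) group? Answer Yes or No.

No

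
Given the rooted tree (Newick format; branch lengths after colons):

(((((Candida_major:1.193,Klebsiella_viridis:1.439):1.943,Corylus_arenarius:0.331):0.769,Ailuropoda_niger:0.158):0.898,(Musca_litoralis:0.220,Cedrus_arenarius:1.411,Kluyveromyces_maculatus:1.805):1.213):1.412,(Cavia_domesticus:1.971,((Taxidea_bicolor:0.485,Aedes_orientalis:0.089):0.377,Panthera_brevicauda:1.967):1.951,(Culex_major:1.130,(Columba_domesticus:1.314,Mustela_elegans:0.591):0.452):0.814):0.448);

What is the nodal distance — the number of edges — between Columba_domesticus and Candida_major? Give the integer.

The MRCA of Columba_domesticus and Candida_major is the root of the tree.
From Columba_domesticus up to that node: 4 branches. From Candida_major up to the same node: 5 branches. Total: 4 + 5 = 9.

9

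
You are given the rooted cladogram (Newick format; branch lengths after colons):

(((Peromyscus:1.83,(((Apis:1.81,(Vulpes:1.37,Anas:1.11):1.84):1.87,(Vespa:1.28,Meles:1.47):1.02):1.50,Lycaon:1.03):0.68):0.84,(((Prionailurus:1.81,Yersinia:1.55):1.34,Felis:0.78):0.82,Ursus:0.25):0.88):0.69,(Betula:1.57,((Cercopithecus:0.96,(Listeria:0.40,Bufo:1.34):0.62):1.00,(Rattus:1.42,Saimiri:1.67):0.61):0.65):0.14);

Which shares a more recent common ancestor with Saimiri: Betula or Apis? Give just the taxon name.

The MRCA of Saimiri and Betula subtends (Betula,((Cercopithecus,(Listeria,Bufo)),(Rattus,Saimiri))) (6 taxa).
The MRCA of Saimiri and Apis is the root, subtending the entire tree (17 taxa).
The first is nested inside the second, so Saimiri shares a more recent common ancestor with Betula.

Betula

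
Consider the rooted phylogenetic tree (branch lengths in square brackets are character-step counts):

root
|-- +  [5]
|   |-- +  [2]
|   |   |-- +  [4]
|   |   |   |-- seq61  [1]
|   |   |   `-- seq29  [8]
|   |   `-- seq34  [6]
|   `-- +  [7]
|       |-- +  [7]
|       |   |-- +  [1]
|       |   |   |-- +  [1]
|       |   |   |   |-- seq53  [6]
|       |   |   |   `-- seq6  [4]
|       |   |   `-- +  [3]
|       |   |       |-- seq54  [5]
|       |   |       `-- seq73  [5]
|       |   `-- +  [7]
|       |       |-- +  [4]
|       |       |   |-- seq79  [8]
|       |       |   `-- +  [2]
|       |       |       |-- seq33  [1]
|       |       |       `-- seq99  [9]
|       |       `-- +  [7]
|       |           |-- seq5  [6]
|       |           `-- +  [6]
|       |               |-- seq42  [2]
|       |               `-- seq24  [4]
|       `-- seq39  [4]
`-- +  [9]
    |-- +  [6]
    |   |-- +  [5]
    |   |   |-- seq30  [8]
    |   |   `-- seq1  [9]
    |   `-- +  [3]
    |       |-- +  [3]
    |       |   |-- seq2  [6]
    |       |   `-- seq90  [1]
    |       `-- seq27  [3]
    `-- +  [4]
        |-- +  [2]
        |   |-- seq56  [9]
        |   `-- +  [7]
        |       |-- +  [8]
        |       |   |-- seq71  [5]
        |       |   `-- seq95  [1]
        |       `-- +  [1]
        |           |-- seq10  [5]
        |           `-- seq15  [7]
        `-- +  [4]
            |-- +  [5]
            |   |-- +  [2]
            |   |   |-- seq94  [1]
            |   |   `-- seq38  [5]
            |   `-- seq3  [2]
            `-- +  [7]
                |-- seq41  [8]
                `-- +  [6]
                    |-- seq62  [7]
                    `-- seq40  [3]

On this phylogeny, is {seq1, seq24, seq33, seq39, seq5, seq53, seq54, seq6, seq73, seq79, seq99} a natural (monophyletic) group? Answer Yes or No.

No

The MRCA of the listed taxa is the root, so the smallest clade containing them is the whole tree.
That clade also contains seq10, seq15, seq2, seq27, seq29, seq3, seq30, seq34, seq38, seq40, seq41, seq42, seq56, seq61, seq62, seq71, seq90, seq94, seq95, which are not in the proposed group, so the group is not monophyletic.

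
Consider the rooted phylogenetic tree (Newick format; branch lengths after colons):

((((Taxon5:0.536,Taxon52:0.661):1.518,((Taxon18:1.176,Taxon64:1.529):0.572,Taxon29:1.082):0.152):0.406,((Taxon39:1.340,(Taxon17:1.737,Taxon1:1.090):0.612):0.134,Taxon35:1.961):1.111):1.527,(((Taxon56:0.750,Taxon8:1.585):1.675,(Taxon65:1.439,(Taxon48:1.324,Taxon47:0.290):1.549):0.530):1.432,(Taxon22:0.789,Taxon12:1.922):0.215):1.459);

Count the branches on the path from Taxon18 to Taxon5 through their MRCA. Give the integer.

The MRCA of Taxon18 and Taxon5 is the node subtending ((Taxon5,Taxon52),((Taxon18,Taxon64),Taxon29)).
From Taxon18 up to that node: 3 branches. From Taxon5 up to the same node: 2 branches. Total: 3 + 2 = 5.

5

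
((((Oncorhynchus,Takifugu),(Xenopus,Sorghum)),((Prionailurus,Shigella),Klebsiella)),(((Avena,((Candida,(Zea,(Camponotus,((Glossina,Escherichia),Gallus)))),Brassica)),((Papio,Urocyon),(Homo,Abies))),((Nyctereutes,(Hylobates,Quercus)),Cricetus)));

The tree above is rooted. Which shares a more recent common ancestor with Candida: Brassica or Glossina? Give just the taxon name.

Glossina

The MRCA of Candida and Glossina subtends (Candida,(Zea,(Camponotus,((Glossina,Escherichia),Gallus)))) (6 taxa).
The MRCA of Candida and Brassica subtends ((Candida,(Zea,(Camponotus,((Glossina,Escherichia),Gallus)))),Brassica) (7 taxa).
The first is nested inside the second, so Candida shares a more recent common ancestor with Glossina.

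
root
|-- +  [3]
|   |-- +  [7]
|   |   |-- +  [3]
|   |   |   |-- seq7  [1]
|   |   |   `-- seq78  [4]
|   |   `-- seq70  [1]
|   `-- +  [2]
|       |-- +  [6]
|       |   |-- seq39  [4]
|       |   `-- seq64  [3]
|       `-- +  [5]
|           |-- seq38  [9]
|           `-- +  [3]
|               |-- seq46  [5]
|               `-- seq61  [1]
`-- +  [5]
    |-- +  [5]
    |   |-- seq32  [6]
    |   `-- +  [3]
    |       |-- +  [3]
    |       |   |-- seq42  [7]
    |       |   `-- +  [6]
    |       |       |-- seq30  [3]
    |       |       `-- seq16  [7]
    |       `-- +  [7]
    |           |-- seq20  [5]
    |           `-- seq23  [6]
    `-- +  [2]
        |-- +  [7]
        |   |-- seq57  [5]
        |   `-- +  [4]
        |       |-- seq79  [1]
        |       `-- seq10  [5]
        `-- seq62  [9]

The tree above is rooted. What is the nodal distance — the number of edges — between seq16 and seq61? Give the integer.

11

The MRCA of seq16 and seq61 is the root of the tree.
From seq16 up to that node: 6 branches. From seq61 up to the same node: 5 branches. Total: 6 + 5 = 11.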